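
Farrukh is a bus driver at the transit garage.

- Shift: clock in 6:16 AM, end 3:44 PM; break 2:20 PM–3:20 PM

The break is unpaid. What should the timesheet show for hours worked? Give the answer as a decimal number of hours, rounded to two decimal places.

8.47 hours

Shift: 6:16 AM–3:44 PM = 9 h 28 min; less 60 min break → 8 h 28 min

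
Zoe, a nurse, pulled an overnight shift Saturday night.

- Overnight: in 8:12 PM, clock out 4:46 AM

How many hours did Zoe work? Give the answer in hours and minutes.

Overnight: 8:12 PM → midnight = 3 h 48 min; midnight → 4:46 AM = 4 h 46 min; span 8 h 34 min

8 h 34 min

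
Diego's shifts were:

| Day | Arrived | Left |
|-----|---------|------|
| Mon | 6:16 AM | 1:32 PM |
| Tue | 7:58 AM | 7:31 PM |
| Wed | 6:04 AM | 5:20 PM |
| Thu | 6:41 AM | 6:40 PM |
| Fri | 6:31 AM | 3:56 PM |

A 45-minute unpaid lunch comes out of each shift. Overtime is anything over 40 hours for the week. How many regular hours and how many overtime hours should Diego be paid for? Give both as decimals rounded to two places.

Regular 40.00 hours, overtime 7.73 hours

Mon: 6:16 AM–1:32 PM = 7 h 16 min; less 45 min break → 6 h 31 min
Tue: 7:58 AM–7:31 PM = 11 h 33 min; less 45 min break → 10 h 48 min
Wed: 6:04 AM–5:20 PM = 11 h 16 min; less 45 min break → 10 h 31 min
Thu: 6:41 AM–6:40 PM = 11 h 59 min; less 45 min break → 11 h 14 min
Fri: 6:31 AM–3:56 PM = 9 h 25 min; less 45 min break → 8 h 40 min
Total worked: 47 h 44 min = 47.73 h.
Threshold 40 h → overtime 7 h 44 min, regular 40 h 0 min.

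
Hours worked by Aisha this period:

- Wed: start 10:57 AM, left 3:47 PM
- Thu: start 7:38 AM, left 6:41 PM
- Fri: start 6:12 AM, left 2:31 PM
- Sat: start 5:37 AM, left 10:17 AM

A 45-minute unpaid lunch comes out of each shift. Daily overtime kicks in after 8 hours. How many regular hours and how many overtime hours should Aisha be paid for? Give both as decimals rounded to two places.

Regular 23.57 hours, overtime 2.30 hours

Wed: 10:57 AM–3:47 PM = 4 h 50 min; less 45 min break → 4 h 5 min
Thu: 7:38 AM–6:41 PM = 11 h 3 min; less 45 min break → 10 h 18 min
Fri: 6:12 AM–2:31 PM = 8 h 19 min; less 45 min break → 7 h 34 min
Sat: 5:37 AM–10:17 AM = 4 h 40 min; less 45 min break → 3 h 55 min
Wed reg 4 h 5 min / OT 0 h 0 min; Thu reg 8 h 0 min / OT 2 h 18 min; Fri reg 7 h 34 min / OT 0 h 0 min; Sat reg 3 h 55 min / OT 0 h 0 min.
Totals: regular 23 h 34 min, overtime 2 h 18 min.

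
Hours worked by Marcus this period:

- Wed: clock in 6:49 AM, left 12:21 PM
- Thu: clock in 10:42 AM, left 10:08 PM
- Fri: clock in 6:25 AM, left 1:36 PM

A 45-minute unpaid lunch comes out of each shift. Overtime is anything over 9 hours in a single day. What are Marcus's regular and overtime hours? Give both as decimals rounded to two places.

Wed: 6:49 AM–12:21 PM = 5 h 32 min; less 45 min break → 4 h 47 min
Thu: 10:42 AM–10:08 PM = 11 h 26 min; less 45 min break → 10 h 41 min
Fri: 6:25 AM–1:36 PM = 7 h 11 min; less 45 min break → 6 h 26 min
Wed reg 4 h 47 min / OT 0 h 0 min; Thu reg 9 h 0 min / OT 1 h 41 min; Fri reg 6 h 26 min / OT 0 h 0 min.
Totals: regular 20 h 13 min, overtime 1 h 41 min.

Regular 20.22 hours, overtime 1.68 hours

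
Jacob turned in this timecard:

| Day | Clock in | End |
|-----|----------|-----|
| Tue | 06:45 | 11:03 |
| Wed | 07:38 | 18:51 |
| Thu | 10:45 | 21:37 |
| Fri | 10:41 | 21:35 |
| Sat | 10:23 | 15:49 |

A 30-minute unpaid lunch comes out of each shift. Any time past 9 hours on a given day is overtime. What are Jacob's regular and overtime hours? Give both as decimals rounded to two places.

Regular 35.73 hours, overtime 4.48 hours

Tue: 06:45–11:03 = 4 h 18 min; less 30 min break → 3 h 48 min
Wed: 07:38–18:51 = 11 h 13 min; less 30 min break → 10 h 43 min
Thu: 10:45–21:37 = 10 h 52 min; less 30 min break → 10 h 22 min
Fri: 10:41–21:35 = 10 h 54 min; less 30 min break → 10 h 24 min
Sat: 10:23–15:49 = 5 h 26 min; less 30 min break → 4 h 56 min
Tue reg 3 h 48 min / OT 0 h 0 min; Wed reg 9 h 0 min / OT 1 h 43 min; Thu reg 9 h 0 min / OT 1 h 22 min; Fri reg 9 h 0 min / OT 1 h 24 min; Sat reg 4 h 56 min / OT 0 h 0 min.
Totals: regular 35 h 44 min, overtime 4 h 29 min.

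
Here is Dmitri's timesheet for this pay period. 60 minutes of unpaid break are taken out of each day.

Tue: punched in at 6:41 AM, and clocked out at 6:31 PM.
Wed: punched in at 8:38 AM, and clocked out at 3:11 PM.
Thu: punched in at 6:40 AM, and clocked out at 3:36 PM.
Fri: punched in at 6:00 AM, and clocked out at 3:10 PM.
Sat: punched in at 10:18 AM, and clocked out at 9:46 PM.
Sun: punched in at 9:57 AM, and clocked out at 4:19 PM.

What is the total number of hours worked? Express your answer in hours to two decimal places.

48.32 hours

Tue: 6:41 AM–6:31 PM = 11 h 50 min; less 60 min break → 10 h 50 min
Wed: 8:38 AM–3:11 PM = 6 h 33 min; less 60 min break → 5 h 33 min
Thu: 6:40 AM–3:36 PM = 8 h 56 min; less 60 min break → 7 h 56 min
Fri: 6:00 AM–3:10 PM = 9 h 10 min; less 60 min break → 8 h 10 min
Sat: 10:18 AM–9:46 PM = 11 h 28 min; less 60 min break → 10 h 28 min
Sun: 9:57 AM–4:19 PM = 6 h 22 min; less 60 min break → 5 h 22 min
Total: 10 h 50 min + 5 h 33 min + 7 h 56 min + 8 h 10 min + 10 h 28 min + 5 h 22 min = 48 h 19 min.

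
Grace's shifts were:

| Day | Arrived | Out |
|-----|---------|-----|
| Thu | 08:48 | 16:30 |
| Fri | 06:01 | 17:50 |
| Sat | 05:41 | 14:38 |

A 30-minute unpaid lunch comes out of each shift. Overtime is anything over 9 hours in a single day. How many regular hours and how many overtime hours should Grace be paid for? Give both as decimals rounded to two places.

Thu: 08:48–16:30 = 7 h 42 min; less 30 min break → 7 h 12 min
Fri: 06:01–17:50 = 11 h 49 min; less 30 min break → 11 h 19 min
Sat: 05:41–14:38 = 8 h 57 min; less 30 min break → 8 h 27 min
Thu reg 7 h 12 min / OT 0 h 0 min; Fri reg 9 h 0 min / OT 2 h 19 min; Sat reg 8 h 27 min / OT 0 h 0 min.
Totals: regular 24 h 39 min, overtime 2 h 19 min.

Regular 24.65 hours, overtime 2.32 hours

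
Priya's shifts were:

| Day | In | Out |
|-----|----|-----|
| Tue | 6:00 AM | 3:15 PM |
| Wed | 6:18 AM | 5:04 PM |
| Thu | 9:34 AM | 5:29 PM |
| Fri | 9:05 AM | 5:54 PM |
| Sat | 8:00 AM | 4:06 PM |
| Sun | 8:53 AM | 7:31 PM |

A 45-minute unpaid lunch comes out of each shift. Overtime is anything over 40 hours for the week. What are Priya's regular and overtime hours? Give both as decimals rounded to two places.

Tue: 6:00 AM–3:15 PM = 9 h 15 min; less 45 min break → 8 h 30 min
Wed: 6:18 AM–5:04 PM = 10 h 46 min; less 45 min break → 10 h 1 min
Thu: 9:34 AM–5:29 PM = 7 h 55 min; less 45 min break → 7 h 10 min
Fri: 9:05 AM–5:54 PM = 8 h 49 min; less 45 min break → 8 h 4 min
Sat: 8:00 AM–4:06 PM = 8 h 6 min; less 45 min break → 7 h 21 min
Sun: 8:53 AM–7:31 PM = 10 h 38 min; less 45 min break → 9 h 53 min
Total worked: 50 h 59 min = 50.98 h.
Threshold 40 h → overtime 10 h 59 min, regular 40 h 0 min.

Regular 40.00 hours, overtime 10.98 hours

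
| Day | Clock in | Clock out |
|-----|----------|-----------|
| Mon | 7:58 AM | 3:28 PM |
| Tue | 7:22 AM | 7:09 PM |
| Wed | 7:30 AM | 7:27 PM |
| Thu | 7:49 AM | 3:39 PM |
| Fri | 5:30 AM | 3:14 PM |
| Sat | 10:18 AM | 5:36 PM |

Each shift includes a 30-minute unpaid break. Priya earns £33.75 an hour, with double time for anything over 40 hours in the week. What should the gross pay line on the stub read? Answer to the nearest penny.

Mon: 7:58 AM–3:28 PM = 7 h 30 min; less 30 min break → 7 h 0 min
Tue: 7:22 AM–7:09 PM = 11 h 47 min; less 30 min break → 11 h 17 min
Wed: 7:30 AM–7:27 PM = 11 h 57 min; less 30 min break → 11 h 27 min
Thu: 7:49 AM–3:39 PM = 7 h 50 min; less 30 min break → 7 h 20 min
Fri: 5:30 AM–3:14 PM = 9 h 44 min; less 30 min break → 9 h 14 min
Sat: 10:18 AM–5:36 PM = 7 h 18 min; less 30 min break → 6 h 48 min
Total worked: 53 h 6 min = 3186 min.
Regular 40 h 0 min = 2400 min at £33.75/h; overtime 13 h 6 min = 786 min at £67.50/h.
Pay = (2400 × £33.75 + 786 × £67.50) ÷ 60 = £2234.25.

£2234.25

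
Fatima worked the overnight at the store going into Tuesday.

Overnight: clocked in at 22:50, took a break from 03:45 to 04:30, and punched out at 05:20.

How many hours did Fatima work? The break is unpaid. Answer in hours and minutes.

5 h 45 min

Overnight: 22:50 → midnight = 1 h 10 min; midnight → 05:20 = 5 h 20 min; span 6 h 30 min; less 45 min break → 5 h 45 min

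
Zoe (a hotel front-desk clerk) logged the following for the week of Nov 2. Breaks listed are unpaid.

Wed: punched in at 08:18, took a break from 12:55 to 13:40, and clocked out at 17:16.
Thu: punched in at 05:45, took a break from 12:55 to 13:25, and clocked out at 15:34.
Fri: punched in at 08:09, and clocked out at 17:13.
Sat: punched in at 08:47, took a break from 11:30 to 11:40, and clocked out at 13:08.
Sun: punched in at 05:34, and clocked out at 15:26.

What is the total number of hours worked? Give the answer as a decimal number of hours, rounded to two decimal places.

Wed: 08:18–17:16 = 8 h 58 min; less 45 min break → 8 h 13 min
Thu: 05:45–15:34 = 9 h 49 min; less 30 min break → 9 h 19 min
Fri: 08:09–17:13 = 9 h 4 min
Sat: 08:47–13:08 = 4 h 21 min; less 10 min break → 4 h 11 min
Sun: 05:34–15:26 = 9 h 52 min
Total: 8 h 13 min + 9 h 19 min + 9 h 4 min + 4 h 11 min + 9 h 52 min = 40 h 39 min.

40.65 hours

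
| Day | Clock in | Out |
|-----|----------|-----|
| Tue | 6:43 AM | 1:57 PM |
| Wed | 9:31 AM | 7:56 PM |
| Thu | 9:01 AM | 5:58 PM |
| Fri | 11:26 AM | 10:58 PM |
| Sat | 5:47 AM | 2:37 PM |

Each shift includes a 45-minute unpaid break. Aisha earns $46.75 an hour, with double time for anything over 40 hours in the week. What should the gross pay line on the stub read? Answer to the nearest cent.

Tue: 6:43 AM–1:57 PM = 7 h 14 min; less 45 min break → 6 h 29 min
Wed: 9:31 AM–7:56 PM = 10 h 25 min; less 45 min break → 9 h 40 min
Thu: 9:01 AM–5:58 PM = 8 h 57 min; less 45 min break → 8 h 12 min
Fri: 11:26 AM–10:58 PM = 11 h 32 min; less 45 min break → 10 h 47 min
Sat: 5:47 AM–2:37 PM = 8 h 50 min; less 45 min break → 8 h 5 min
Total worked: 43 h 13 min = 2593 min.
Regular 40 h 0 min = 2400 min at $46.75/h; overtime 3 h 13 min = 193 min at $93.50/h.
Pay = (2400 × $46.75 + 193 × $93.50) ÷ 60 = $2170.76.

$2170.76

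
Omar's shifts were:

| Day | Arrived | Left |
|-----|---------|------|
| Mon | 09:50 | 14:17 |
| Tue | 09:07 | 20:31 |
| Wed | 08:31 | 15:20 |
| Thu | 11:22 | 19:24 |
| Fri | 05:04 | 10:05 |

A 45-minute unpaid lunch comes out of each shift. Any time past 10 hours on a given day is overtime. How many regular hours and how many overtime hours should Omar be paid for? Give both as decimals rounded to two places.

Mon: 09:50–14:17 = 4 h 27 min; less 45 min break → 3 h 42 min
Tue: 09:07–20:31 = 11 h 24 min; less 45 min break → 10 h 39 min
Wed: 08:31–15:20 = 6 h 49 min; less 45 min break → 6 h 4 min
Thu: 11:22–19:24 = 8 h 2 min; less 45 min break → 7 h 17 min
Fri: 05:04–10:05 = 5 h 1 min; less 45 min break → 4 h 16 min
Mon reg 3 h 42 min / OT 0 h 0 min; Tue reg 10 h 0 min / OT 0 h 39 min; Wed reg 6 h 4 min / OT 0 h 0 min; Thu reg 7 h 17 min / OT 0 h 0 min; Fri reg 4 h 16 min / OT 0 h 0 min.
Totals: regular 31 h 19 min, overtime 0 h 39 min.

Regular 31.32 hours, overtime 0.65 hours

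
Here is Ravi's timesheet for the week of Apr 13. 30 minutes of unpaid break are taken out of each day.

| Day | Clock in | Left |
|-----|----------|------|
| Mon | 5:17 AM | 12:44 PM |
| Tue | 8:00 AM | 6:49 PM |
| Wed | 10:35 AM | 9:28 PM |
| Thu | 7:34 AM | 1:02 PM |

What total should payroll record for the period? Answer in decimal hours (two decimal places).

32.62 hours

Mon: 5:17 AM–12:44 PM = 7 h 27 min; less 30 min break → 6 h 57 min
Tue: 8:00 AM–6:49 PM = 10 h 49 min; less 30 min break → 10 h 19 min
Wed: 10:35 AM–9:28 PM = 10 h 53 min; less 30 min break → 10 h 23 min
Thu: 7:34 AM–1:02 PM = 5 h 28 min; less 30 min break → 4 h 58 min
Total: 6 h 57 min + 10 h 19 min + 10 h 23 min + 4 h 58 min = 32 h 37 min.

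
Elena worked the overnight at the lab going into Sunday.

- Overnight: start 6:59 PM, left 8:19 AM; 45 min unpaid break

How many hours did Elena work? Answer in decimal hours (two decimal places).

Overnight: 6:59 PM → midnight = 5 h 1 min; midnight → 8:19 AM = 8 h 19 min; span 13 h 20 min; less 45 min break → 12 h 35 min

12.58 hours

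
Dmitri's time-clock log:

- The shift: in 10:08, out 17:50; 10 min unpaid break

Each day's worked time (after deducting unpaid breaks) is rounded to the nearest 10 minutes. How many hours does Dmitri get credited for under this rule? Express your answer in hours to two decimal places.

7.50 hours

The shift: 10:08–17:50 = 7 h 42 min − 10 min = 7 h 32 min → rounds to 7 h 30 min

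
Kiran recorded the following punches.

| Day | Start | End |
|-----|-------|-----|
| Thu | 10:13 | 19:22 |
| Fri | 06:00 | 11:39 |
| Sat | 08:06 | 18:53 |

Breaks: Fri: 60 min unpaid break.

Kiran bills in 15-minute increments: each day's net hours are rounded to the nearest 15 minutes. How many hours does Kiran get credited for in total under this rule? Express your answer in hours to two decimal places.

Thu: 10:13–19:22 = 9 h 9 min → rounds to 9 h 15 min
Fri: 06:00–11:39 = 5 h 39 min − 60 min = 4 h 39 min → rounds to 4 h 45 min
Sat: 08:06–18:53 = 10 h 47 min → rounds to 10 h 45 min
Total credited: 24 h 45 min.

24.75 hours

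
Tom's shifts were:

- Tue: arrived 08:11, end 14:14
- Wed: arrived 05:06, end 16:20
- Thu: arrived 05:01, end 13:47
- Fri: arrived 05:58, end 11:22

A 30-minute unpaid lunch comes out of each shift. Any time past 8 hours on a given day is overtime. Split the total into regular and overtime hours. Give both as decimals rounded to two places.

Regular 26.45 hours, overtime 3.00 hours

Tue: 08:11–14:14 = 6 h 3 min; less 30 min break → 5 h 33 min
Wed: 05:06–16:20 = 11 h 14 min; less 30 min break → 10 h 44 min
Thu: 05:01–13:47 = 8 h 46 min; less 30 min break → 8 h 16 min
Fri: 05:58–11:22 = 5 h 24 min; less 30 min break → 4 h 54 min
Tue reg 5 h 33 min / OT 0 h 0 min; Wed reg 8 h 0 min / OT 2 h 44 min; Thu reg 8 h 0 min / OT 0 h 16 min; Fri reg 4 h 54 min / OT 0 h 0 min.
Totals: regular 26 h 27 min, overtime 3 h 0 min.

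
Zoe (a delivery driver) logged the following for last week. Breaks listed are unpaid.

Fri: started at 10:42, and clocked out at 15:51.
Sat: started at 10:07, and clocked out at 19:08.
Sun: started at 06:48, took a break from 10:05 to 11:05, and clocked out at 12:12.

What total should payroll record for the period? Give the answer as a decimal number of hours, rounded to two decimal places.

18.57 hours

Fri: 10:42–15:51 = 5 h 9 min
Sat: 10:07–19:08 = 9 h 1 min
Sun: 06:48–12:12 = 5 h 24 min; less 60 min break → 4 h 24 min
Total: 5 h 9 min + 9 h 1 min + 4 h 24 min = 18 h 34 min.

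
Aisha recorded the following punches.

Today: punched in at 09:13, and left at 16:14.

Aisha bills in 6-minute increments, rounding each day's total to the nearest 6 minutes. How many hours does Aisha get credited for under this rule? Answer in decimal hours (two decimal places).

Today: 09:13–16:14 = 7 h 1 min → rounds to 7 h 0 min

7.00 hours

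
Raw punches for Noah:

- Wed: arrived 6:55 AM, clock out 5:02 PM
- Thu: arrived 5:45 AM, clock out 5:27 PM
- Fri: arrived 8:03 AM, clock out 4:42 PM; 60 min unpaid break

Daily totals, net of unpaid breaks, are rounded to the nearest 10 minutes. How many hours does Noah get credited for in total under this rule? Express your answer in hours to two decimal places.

29.50 hours

Wed: 6:55 AM–5:02 PM = 10 h 7 min → rounds to 10 h 10 min
Thu: 5:45 AM–5:27 PM = 11 h 42 min → rounds to 11 h 40 min
Fri: 8:03 AM–4:42 PM = 8 h 39 min − 60 min = 7 h 39 min → rounds to 7 h 40 min
Total credited: 29 h 30 min.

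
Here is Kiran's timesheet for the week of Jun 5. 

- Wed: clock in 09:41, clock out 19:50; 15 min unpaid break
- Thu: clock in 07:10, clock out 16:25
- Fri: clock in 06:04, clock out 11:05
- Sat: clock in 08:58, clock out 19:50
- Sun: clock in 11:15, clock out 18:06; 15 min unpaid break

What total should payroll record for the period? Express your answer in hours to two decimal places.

Wed: 09:41–19:50 = 10 h 9 min; less 15 min break → 9 h 54 min
Thu: 07:10–16:25 = 9 h 15 min
Fri: 06:04–11:05 = 5 h 1 min
Sat: 08:58–19:50 = 10 h 52 min
Sun: 11:15–18:06 = 6 h 51 min; less 15 min break → 6 h 36 min
Total: 9 h 54 min + 9 h 15 min + 5 h 1 min + 10 h 52 min + 6 h 36 min = 41 h 38 min.

41.63 hours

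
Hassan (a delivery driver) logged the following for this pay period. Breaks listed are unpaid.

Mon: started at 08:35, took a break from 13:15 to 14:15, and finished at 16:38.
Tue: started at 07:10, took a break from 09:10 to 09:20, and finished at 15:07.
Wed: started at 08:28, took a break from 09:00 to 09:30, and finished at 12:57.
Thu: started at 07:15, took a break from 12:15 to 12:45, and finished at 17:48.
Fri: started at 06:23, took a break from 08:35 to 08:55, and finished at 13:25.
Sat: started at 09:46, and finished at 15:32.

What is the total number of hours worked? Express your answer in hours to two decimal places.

41.33 hours

Mon: 08:35–16:38 = 8 h 3 min; less 60 min break → 7 h 3 min
Tue: 07:10–15:07 = 7 h 57 min; less 10 min break → 7 h 47 min
Wed: 08:28–12:57 = 4 h 29 min; less 30 min break → 3 h 59 min
Thu: 07:15–17:48 = 10 h 33 min; less 30 min break → 10 h 3 min
Fri: 06:23–13:25 = 7 h 2 min; less 20 min break → 6 h 42 min
Sat: 09:46–15:32 = 5 h 46 min
Total: 7 h 3 min + 7 h 47 min + 3 h 59 min + 10 h 3 min + 6 h 42 min + 5 h 46 min = 41 h 20 min.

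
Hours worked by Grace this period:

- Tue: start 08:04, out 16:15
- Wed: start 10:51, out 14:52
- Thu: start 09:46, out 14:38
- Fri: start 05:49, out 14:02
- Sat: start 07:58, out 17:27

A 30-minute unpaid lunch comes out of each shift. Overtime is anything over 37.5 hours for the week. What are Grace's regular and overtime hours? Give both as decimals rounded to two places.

Tue: 08:04–16:15 = 8 h 11 min; less 30 min break → 7 h 41 min
Wed: 10:51–14:52 = 4 h 1 min; less 30 min break → 3 h 31 min
Thu: 09:46–14:38 = 4 h 52 min; less 30 min break → 4 h 22 min
Fri: 05:49–14:02 = 8 h 13 min; less 30 min break → 7 h 43 min
Sat: 07:58–17:27 = 9 h 29 min; less 30 min break → 8 h 59 min
Total worked: 32 h 16 min = 32.27 h.
Threshold 37.5 h → overtime 0 h 0 min, regular 32 h 16 min.

Regular 32.27 hours, overtime 0.00 hours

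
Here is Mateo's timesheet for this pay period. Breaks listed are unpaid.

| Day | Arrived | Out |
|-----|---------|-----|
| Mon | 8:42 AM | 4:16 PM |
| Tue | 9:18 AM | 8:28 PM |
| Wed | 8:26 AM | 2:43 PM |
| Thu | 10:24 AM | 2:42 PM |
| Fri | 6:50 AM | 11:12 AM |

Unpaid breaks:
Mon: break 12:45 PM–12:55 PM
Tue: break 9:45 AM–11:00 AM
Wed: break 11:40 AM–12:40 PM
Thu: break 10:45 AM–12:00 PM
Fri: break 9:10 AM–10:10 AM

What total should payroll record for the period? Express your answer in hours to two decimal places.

Mon: 8:42 AM–4:16 PM = 7 h 34 min; less 10 min break → 7 h 24 min
Tue: 9:18 AM–8:28 PM = 11 h 10 min; less 75 min break → 9 h 55 min
Wed: 8:26 AM–2:43 PM = 6 h 17 min; less 60 min break → 5 h 17 min
Thu: 10:24 AM–2:42 PM = 4 h 18 min; less 75 min break → 3 h 3 min
Fri: 6:50 AM–11:12 AM = 4 h 22 min; less 60 min break → 3 h 22 min
Total: 7 h 24 min + 9 h 55 min + 5 h 17 min + 3 h 3 min + 3 h 22 min = 29 h 1 min.

29.02 hours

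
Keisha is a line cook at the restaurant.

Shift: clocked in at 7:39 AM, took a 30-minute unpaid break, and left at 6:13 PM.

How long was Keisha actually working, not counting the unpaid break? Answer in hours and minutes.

10 h 4 min

Shift: 7:39 AM–6:13 PM = 10 h 34 min; less 30 min break → 10 h 4 min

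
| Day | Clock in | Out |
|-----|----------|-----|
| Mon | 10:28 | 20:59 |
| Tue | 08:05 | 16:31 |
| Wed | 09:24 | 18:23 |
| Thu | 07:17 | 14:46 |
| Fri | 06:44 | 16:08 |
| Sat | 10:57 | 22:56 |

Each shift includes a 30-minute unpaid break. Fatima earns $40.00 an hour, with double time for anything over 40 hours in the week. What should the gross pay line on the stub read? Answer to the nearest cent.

Mon: 10:28–20:59 = 10 h 31 min; less 30 min break → 10 h 1 min
Tue: 08:05–16:31 = 8 h 26 min; less 30 min break → 7 h 56 min
Wed: 09:24–18:23 = 8 h 59 min; less 30 min break → 8 h 29 min
Thu: 07:17–14:46 = 7 h 29 min; less 30 min break → 6 h 59 min
Fri: 06:44–16:08 = 9 h 24 min; less 30 min break → 8 h 54 min
Sat: 10:57–22:56 = 11 h 59 min; less 30 min break → 11 h 29 min
Total worked: 53 h 48 min = 3228 min.
Regular 40 h 0 min = 2400 min at $40.00/h; overtime 13 h 48 min = 828 min at $80.00/h.
Pay = (2400 × $40.00 + 828 × $80.00) ÷ 60 = $2704.00.

$2704.00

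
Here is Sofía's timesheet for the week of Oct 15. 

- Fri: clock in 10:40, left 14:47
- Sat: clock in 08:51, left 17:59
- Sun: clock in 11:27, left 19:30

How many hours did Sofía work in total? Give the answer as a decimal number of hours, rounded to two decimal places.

21.30 hours

Fri: 10:40–14:47 = 4 h 7 min
Sat: 08:51–17:59 = 9 h 8 min
Sun: 11:27–19:30 = 8 h 3 min
Total: 4 h 7 min + 9 h 8 min + 8 h 3 min = 21 h 18 min.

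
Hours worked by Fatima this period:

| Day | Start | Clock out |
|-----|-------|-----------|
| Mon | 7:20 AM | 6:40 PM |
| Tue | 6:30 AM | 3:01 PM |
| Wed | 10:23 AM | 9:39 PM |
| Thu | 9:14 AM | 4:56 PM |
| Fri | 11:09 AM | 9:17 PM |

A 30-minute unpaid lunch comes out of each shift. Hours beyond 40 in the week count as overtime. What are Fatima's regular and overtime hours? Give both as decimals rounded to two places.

Mon: 7:20 AM–6:40 PM = 11 h 20 min; less 30 min break → 10 h 50 min
Tue: 6:30 AM–3:01 PM = 8 h 31 min; less 30 min break → 8 h 1 min
Wed: 10:23 AM–9:39 PM = 11 h 16 min; less 30 min break → 10 h 46 min
Thu: 9:14 AM–4:56 PM = 7 h 42 min; less 30 min break → 7 h 12 min
Fri: 11:09 AM–9:17 PM = 10 h 8 min; less 30 min break → 9 h 38 min
Total worked: 46 h 27 min = 46.45 h.
Threshold 40 h → overtime 6 h 27 min, regular 40 h 0 min.

Regular 40.00 hours, overtime 6.45 hours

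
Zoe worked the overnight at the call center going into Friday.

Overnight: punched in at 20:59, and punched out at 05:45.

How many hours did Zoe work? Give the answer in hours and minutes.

8 h 46 min

Overnight: 20:59 → midnight = 3 h 1 min; midnight → 05:45 = 5 h 45 min; span 8 h 46 min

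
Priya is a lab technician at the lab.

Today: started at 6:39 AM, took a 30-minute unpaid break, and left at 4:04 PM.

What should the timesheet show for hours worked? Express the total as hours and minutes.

8 h 55 min

Today: 6:39 AM–4:04 PM = 9 h 25 min; less 30 min break → 8 h 55 min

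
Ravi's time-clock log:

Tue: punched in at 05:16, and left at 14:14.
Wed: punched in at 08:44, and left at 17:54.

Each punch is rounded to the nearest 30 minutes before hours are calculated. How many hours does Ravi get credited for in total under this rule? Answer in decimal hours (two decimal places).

18.00 hours

Tue: in 05:16→05:30, out 14:14→14:00; 8 h 30 min
Wed: in 08:44→08:30, out 17:54→18:00; 9 h 30 min
Total credited: 18 h 0 min.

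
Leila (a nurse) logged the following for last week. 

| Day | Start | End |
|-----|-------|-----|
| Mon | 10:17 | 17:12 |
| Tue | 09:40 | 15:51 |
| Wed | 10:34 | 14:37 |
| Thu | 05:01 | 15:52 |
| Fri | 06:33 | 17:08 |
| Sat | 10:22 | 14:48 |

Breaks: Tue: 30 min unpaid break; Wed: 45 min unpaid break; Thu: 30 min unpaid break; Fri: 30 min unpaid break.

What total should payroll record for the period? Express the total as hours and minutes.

Mon: 10:17–17:12 = 6 h 55 min
Tue: 09:40–15:51 = 6 h 11 min; less 30 min break → 5 h 41 min
Wed: 10:34–14:37 = 4 h 3 min; less 45 min break → 3 h 18 min
Thu: 05:01–15:52 = 10 h 51 min; less 30 min break → 10 h 21 min
Fri: 06:33–17:08 = 10 h 35 min; less 30 min break → 10 h 5 min
Sat: 10:22–14:48 = 4 h 26 min
Total: 6 h 55 min + 5 h 41 min + 3 h 18 min + 10 h 21 min + 10 h 5 min + 4 h 26 min = 40 h 46 min.

40 h 46 min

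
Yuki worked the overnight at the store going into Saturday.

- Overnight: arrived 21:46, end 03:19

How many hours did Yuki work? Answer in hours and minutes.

5 h 33 min

Overnight: 21:46 → midnight = 2 h 14 min; midnight → 03:19 = 3 h 19 min; span 5 h 33 min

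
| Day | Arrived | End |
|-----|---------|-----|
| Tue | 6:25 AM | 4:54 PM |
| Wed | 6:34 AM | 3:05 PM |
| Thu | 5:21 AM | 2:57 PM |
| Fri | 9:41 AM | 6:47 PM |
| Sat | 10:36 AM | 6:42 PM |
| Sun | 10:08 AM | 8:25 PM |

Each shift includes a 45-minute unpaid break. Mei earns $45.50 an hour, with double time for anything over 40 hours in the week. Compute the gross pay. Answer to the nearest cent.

Tue: 6:25 AM–4:54 PM = 10 h 29 min; less 45 min break → 9 h 44 min
Wed: 6:34 AM–3:05 PM = 8 h 31 min; less 45 min break → 7 h 46 min
Thu: 5:21 AM–2:57 PM = 9 h 36 min; less 45 min break → 8 h 51 min
Fri: 9:41 AM–6:47 PM = 9 h 6 min; less 45 min break → 8 h 21 min
Sat: 10:36 AM–6:42 PM = 8 h 6 min; less 45 min break → 7 h 21 min
Sun: 10:08 AM–8:25 PM = 10 h 17 min; less 45 min break → 9 h 32 min
Total worked: 51 h 35 min = 3095 min.
Regular 40 h 0 min = 2400 min at $45.50/h; overtime 11 h 35 min = 695 min at $91.00/h.
Pay = (2400 × $45.50 + 695 × $91.00) ÷ 60 = $2874.08.

$2874.08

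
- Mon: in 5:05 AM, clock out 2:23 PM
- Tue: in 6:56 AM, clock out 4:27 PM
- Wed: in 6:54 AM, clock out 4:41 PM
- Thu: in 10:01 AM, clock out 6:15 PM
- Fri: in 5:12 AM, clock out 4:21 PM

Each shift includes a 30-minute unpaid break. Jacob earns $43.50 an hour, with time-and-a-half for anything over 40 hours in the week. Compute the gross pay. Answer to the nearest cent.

$2097.79

Mon: 5:05 AM–2:23 PM = 9 h 18 min; less 30 min break → 8 h 48 min
Tue: 6:56 AM–4:27 PM = 9 h 31 min; less 30 min break → 9 h 1 min
Wed: 6:54 AM–4:41 PM = 9 h 47 min; less 30 min break → 9 h 17 min
Thu: 10:01 AM–6:15 PM = 8 h 14 min; less 30 min break → 7 h 44 min
Fri: 5:12 AM–4:21 PM = 11 h 9 min; less 30 min break → 10 h 39 min
Total worked: 45 h 29 min = 2729 min.
Regular 40 h 0 min = 2400 min at $43.50/h; overtime 5 h 29 min = 329 min at $65.25/h.
Pay = (2400 × $43.50 + 329 × $65.25) ÷ 60 = $2097.79.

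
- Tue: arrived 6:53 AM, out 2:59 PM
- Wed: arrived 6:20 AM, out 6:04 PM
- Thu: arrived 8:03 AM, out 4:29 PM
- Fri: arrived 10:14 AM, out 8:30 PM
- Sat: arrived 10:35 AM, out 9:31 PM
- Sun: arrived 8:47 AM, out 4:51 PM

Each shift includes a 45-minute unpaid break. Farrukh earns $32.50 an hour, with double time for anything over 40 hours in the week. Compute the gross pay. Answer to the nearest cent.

$2147.17

Tue: 6:53 AM–2:59 PM = 8 h 6 min; less 45 min break → 7 h 21 min
Wed: 6:20 AM–6:04 PM = 11 h 44 min; less 45 min break → 10 h 59 min
Thu: 8:03 AM–4:29 PM = 8 h 26 min; less 45 min break → 7 h 41 min
Fri: 10:14 AM–8:30 PM = 10 h 16 min; less 45 min break → 9 h 31 min
Sat: 10:35 AM–9:31 PM = 10 h 56 min; less 45 min break → 10 h 11 min
Sun: 8:47 AM–4:51 PM = 8 h 4 min; less 45 min break → 7 h 19 min
Total worked: 53 h 2 min = 3182 min.
Regular 40 h 0 min = 2400 min at $32.50/h; overtime 13 h 2 min = 782 min at $65.00/h.
Pay = (2400 × $32.50 + 782 × $65.00) ÷ 60 = $2147.17.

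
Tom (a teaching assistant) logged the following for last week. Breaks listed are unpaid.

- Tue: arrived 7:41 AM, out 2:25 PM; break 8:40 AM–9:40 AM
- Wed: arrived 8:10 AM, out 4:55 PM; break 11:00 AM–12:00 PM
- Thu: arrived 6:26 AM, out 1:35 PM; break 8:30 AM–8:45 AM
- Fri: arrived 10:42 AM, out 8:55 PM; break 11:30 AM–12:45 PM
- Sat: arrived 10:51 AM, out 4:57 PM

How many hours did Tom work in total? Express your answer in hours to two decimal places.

35.45 hours

Tue: 7:41 AM–2:25 PM = 6 h 44 min; less 60 min break → 5 h 44 min
Wed: 8:10 AM–4:55 PM = 8 h 45 min; less 60 min break → 7 h 45 min
Thu: 6:26 AM–1:35 PM = 7 h 9 min; less 15 min break → 6 h 54 min
Fri: 10:42 AM–8:55 PM = 10 h 13 min; less 75 min break → 8 h 58 min
Sat: 10:51 AM–4:57 PM = 6 h 6 min
Total: 5 h 44 min + 7 h 45 min + 6 h 54 min + 8 h 58 min + 6 h 6 min = 35 h 27 min.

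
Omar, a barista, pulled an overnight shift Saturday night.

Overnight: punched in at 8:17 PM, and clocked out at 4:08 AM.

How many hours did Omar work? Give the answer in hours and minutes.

7 h 51 min

Overnight: 8:17 PM → midnight = 3 h 43 min; midnight → 4:08 AM = 4 h 8 min; span 7 h 51 min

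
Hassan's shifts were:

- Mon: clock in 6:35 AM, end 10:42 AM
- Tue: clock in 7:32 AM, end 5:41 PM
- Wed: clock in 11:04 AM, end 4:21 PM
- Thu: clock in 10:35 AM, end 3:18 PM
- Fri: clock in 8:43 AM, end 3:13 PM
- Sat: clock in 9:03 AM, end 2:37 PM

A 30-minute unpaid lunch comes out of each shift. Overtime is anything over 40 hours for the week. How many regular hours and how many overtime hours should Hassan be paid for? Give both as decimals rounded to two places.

Mon: 6:35 AM–10:42 AM = 4 h 7 min; less 30 min break → 3 h 37 min
Tue: 7:32 AM–5:41 PM = 10 h 9 min; less 30 min break → 9 h 39 min
Wed: 11:04 AM–4:21 PM = 5 h 17 min; less 30 min break → 4 h 47 min
Thu: 10:35 AM–3:18 PM = 4 h 43 min; less 30 min break → 4 h 13 min
Fri: 8:43 AM–3:13 PM = 6 h 30 min; less 30 min break → 6 h 0 min
Sat: 9:03 AM–2:37 PM = 5 h 34 min; less 30 min break → 5 h 4 min
Total worked: 33 h 20 min = 33.33 h.
Threshold 40 h → overtime 0 h 0 min, regular 33 h 20 min.

Regular 33.33 hours, overtime 0.00 hours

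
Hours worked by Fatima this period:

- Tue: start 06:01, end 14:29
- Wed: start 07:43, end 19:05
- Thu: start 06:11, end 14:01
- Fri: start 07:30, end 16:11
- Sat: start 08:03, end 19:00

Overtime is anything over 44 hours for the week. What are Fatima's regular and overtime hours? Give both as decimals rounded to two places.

Tue: 06:01–14:29 = 8 h 28 min
Wed: 07:43–19:05 = 11 h 22 min
Thu: 06:11–14:01 = 7 h 50 min
Fri: 07:30–16:11 = 8 h 41 min
Sat: 08:03–19:00 = 10 h 57 min
Total worked: 47 h 18 min = 47.30 h.
Threshold 44 h → overtime 3 h 18 min, regular 44 h 0 min.

Regular 44.00 hours, overtime 3.30 hours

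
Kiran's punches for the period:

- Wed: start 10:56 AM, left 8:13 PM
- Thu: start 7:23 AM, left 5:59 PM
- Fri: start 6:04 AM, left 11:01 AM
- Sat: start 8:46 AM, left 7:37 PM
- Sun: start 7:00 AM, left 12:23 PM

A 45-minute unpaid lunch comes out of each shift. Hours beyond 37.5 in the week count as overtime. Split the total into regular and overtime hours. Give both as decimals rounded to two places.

Regular 37.32 hours, overtime 0.00 hours

Wed: 10:56 AM–8:13 PM = 9 h 17 min; less 45 min break → 8 h 32 min
Thu: 7:23 AM–5:59 PM = 10 h 36 min; less 45 min break → 9 h 51 min
Fri: 6:04 AM–11:01 AM = 4 h 57 min; less 45 min break → 4 h 12 min
Sat: 8:46 AM–7:37 PM = 10 h 51 min; less 45 min break → 10 h 6 min
Sun: 7:00 AM–12:23 PM = 5 h 23 min; less 45 min break → 4 h 38 min
Total worked: 37 h 19 min = 37.32 h.
Threshold 37.5 h → overtime 0 h 0 min, regular 37 h 19 min.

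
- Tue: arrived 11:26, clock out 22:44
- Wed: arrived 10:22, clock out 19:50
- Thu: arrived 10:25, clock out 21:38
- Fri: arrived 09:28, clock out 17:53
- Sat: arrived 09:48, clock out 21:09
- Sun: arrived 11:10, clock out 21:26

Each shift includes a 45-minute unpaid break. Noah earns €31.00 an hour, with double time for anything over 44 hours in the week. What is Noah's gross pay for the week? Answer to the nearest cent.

€2202.03

Tue: 11:26–22:44 = 11 h 18 min; less 45 min break → 10 h 33 min
Wed: 10:22–19:50 = 9 h 28 min; less 45 min break → 8 h 43 min
Thu: 10:25–21:38 = 11 h 13 min; less 45 min break → 10 h 28 min
Fri: 09:28–17:53 = 8 h 25 min; less 45 min break → 7 h 40 min
Sat: 09:48–21:09 = 11 h 21 min; less 45 min break → 10 h 36 min
Sun: 11:10–21:26 = 10 h 16 min; less 45 min break → 9 h 31 min
Total worked: 57 h 31 min = 3451 min.
Regular 44 h 0 min = 2640 min at €31.00/h; overtime 13 h 31 min = 811 min at €62.00/h.
Pay = (2640 × €31.00 + 811 × €62.00) ÷ 60 = €2202.03.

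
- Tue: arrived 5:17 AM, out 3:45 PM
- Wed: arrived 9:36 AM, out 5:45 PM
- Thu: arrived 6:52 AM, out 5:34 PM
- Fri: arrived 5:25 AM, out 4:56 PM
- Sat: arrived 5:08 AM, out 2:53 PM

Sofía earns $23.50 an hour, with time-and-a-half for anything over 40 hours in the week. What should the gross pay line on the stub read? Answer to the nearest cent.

Tue: 5:17 AM–3:45 PM = 10 h 28 min
Wed: 9:36 AM–5:45 PM = 8 h 9 min
Thu: 6:52 AM–5:34 PM = 10 h 42 min
Fri: 5:25 AM–4:56 PM = 11 h 31 min
Sat: 5:08 AM–2:53 PM = 9 h 45 min
Total worked: 50 h 35 min = 3035 min.
Regular 40 h 0 min = 2400 min at $23.50/h; overtime 10 h 35 min = 635 min at $35.25/h.
Pay = (2400 × $23.50 + 635 × $35.25) ÷ 60 = $1313.06.

$1313.06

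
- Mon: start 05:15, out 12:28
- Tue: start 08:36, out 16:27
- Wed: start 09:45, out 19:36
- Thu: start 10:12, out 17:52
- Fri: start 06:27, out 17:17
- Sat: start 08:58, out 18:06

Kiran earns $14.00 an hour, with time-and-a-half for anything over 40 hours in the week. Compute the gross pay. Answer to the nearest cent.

Mon: 05:15–12:28 = 7 h 13 min
Tue: 08:36–16:27 = 7 h 51 min
Wed: 09:45–19:36 = 9 h 51 min
Thu: 10:12–17:52 = 7 h 40 min
Fri: 06:27–17:17 = 10 h 50 min
Sat: 08:58–18:06 = 9 h 8 min
Total worked: 52 h 33 min = 3153 min.
Regular 40 h 0 min = 2400 min at $14.00/h; overtime 12 h 33 min = 753 min at $21.00/h.
Pay = (2400 × $14.00 + 753 × $21.00) ÷ 60 = $823.55.

$823.55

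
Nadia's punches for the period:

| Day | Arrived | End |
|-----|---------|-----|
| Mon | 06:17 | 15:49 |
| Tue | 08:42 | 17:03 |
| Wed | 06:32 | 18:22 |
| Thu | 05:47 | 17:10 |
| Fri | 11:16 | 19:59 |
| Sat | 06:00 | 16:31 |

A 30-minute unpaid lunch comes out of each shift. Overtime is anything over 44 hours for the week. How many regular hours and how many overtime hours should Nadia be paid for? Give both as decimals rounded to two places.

Mon: 06:17–15:49 = 9 h 32 min; less 30 min break → 9 h 2 min
Tue: 08:42–17:03 = 8 h 21 min; less 30 min break → 7 h 51 min
Wed: 06:32–18:22 = 11 h 50 min; less 30 min break → 11 h 20 min
Thu: 05:47–17:10 = 11 h 23 min; less 30 min break → 10 h 53 min
Fri: 11:16–19:59 = 8 h 43 min; less 30 min break → 8 h 13 min
Sat: 06:00–16:31 = 10 h 31 min; less 30 min break → 10 h 1 min
Total worked: 57 h 20 min = 57.33 h.
Threshold 44 h → overtime 13 h 20 min, regular 44 h 0 min.

Regular 44.00 hours, overtime 13.33 hours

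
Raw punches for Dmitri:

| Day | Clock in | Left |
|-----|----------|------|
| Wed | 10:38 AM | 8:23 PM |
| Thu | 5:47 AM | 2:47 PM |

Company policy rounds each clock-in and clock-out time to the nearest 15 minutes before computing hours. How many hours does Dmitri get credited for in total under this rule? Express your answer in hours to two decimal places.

18.75 hours

Wed: in 10:38 AM→10:45 AM, out 8:23 PM→8:30 PM; 9 h 45 min
Thu: in 5:47 AM→5:45 AM, out 2:47 PM→2:45 PM; 9 h 0 min
Total credited: 18 h 45 min.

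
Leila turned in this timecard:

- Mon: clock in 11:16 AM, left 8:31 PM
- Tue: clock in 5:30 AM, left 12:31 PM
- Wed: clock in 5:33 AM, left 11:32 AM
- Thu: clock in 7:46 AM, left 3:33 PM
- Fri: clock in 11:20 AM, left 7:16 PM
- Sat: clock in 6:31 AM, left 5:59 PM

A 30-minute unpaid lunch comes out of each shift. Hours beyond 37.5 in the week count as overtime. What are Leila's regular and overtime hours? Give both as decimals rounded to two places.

Regular 37.50 hours, overtime 8.93 hours

Mon: 11:16 AM–8:31 PM = 9 h 15 min; less 30 min break → 8 h 45 min
Tue: 5:30 AM–12:31 PM = 7 h 1 min; less 30 min break → 6 h 31 min
Wed: 5:33 AM–11:32 AM = 5 h 59 min; less 30 min break → 5 h 29 min
Thu: 7:46 AM–3:33 PM = 7 h 47 min; less 30 min break → 7 h 17 min
Fri: 11:20 AM–7:16 PM = 7 h 56 min; less 30 min break → 7 h 26 min
Sat: 6:31 AM–5:59 PM = 11 h 28 min; less 30 min break → 10 h 58 min
Total worked: 46 h 26 min = 46.43 h.
Threshold 37.5 h → overtime 8 h 56 min, regular 37 h 30 min.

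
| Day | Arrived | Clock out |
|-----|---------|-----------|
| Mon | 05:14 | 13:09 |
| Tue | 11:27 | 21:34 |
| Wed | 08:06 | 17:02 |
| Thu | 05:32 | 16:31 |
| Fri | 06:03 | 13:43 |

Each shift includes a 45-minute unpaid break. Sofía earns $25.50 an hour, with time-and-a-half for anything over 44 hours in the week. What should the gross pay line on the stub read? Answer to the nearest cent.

$1067.60

Mon: 05:14–13:09 = 7 h 55 min; less 45 min break → 7 h 10 min
Tue: 11:27–21:34 = 10 h 7 min; less 45 min break → 9 h 22 min
Wed: 08:06–17:02 = 8 h 56 min; less 45 min break → 8 h 11 min
Thu: 05:32–16:31 = 10 h 59 min; less 45 min break → 10 h 14 min
Fri: 06:03–13:43 = 7 h 40 min; less 45 min break → 6 h 55 min
Total worked: 41 h 52 min = 2512 min.
Regular 41 h 52 min = 2512 min at $25.50/h; overtime 0 h 0 min = 0 min at $38.25/h.
Pay = (2512 × $25.50 + 0 × $38.25) ÷ 60 = $1067.60.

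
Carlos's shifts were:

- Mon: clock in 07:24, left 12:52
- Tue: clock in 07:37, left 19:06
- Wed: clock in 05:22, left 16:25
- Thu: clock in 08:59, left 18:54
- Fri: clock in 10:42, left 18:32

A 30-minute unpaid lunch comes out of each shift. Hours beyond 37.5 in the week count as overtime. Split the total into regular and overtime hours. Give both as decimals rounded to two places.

Regular 37.50 hours, overtime 5.75 hours

Mon: 07:24–12:52 = 5 h 28 min; less 30 min break → 4 h 58 min
Tue: 07:37–19:06 = 11 h 29 min; less 30 min break → 10 h 59 min
Wed: 05:22–16:25 = 11 h 3 min; less 30 min break → 10 h 33 min
Thu: 08:59–18:54 = 9 h 55 min; less 30 min break → 9 h 25 min
Fri: 10:42–18:32 = 7 h 50 min; less 30 min break → 7 h 20 min
Total worked: 43 h 15 min = 43.25 h.
Threshold 37.5 h → overtime 5 h 45 min, regular 37 h 30 min.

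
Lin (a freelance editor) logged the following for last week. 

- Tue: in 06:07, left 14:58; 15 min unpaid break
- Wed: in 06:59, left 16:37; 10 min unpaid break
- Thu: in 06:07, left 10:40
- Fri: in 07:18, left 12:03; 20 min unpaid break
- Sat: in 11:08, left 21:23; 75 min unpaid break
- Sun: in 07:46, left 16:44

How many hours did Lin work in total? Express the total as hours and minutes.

45 h 0 min

Tue: 06:07–14:58 = 8 h 51 min; less 15 min break → 8 h 36 min
Wed: 06:59–16:37 = 9 h 38 min; less 10 min break → 9 h 28 min
Thu: 06:07–10:40 = 4 h 33 min
Fri: 07:18–12:03 = 4 h 45 min; less 20 min break → 4 h 25 min
Sat: 11:08–21:23 = 10 h 15 min; less 75 min break → 9 h 0 min
Sun: 07:46–16:44 = 8 h 58 min
Total: 8 h 36 min + 9 h 28 min + 4 h 33 min + 4 h 25 min + 9 h 0 min + 8 h 58 min = 45 h 0 min.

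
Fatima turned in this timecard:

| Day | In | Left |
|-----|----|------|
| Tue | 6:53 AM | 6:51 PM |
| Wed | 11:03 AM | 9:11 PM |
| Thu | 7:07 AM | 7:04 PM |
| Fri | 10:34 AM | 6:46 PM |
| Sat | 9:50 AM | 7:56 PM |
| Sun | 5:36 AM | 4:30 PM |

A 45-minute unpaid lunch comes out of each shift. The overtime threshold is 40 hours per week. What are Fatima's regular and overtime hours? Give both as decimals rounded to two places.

Regular 40.00 hours, overtime 18.75 hours

Tue: 6:53 AM–6:51 PM = 11 h 58 min; less 45 min break → 11 h 13 min
Wed: 11:03 AM–9:11 PM = 10 h 8 min; less 45 min break → 9 h 23 min
Thu: 7:07 AM–7:04 PM = 11 h 57 min; less 45 min break → 11 h 12 min
Fri: 10:34 AM–6:46 PM = 8 h 12 min; less 45 min break → 7 h 27 min
Sat: 9:50 AM–7:56 PM = 10 h 6 min; less 45 min break → 9 h 21 min
Sun: 5:36 AM–4:30 PM = 10 h 54 min; less 45 min break → 10 h 9 min
Total worked: 58 h 45 min = 58.75 h.
Threshold 40 h → overtime 18 h 45 min, regular 40 h 0 min.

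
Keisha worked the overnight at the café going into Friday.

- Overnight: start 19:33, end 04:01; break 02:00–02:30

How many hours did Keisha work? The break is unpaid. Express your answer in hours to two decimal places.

Overnight: 19:33 → midnight = 4 h 27 min; midnight → 04:01 = 4 h 1 min; span 8 h 28 min; less 30 min break → 7 h 58 min

7.97 hours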